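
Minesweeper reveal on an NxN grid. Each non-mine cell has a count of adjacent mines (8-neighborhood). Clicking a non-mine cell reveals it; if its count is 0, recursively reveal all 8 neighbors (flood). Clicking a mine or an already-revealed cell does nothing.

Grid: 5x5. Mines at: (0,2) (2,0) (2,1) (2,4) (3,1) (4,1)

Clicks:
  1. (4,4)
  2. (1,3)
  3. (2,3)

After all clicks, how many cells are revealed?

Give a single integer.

Answer: 8

Derivation:
Click 1 (4,4) count=0: revealed 6 new [(3,2) (3,3) (3,4) (4,2) (4,3) (4,4)] -> total=6
Click 2 (1,3) count=2: revealed 1 new [(1,3)] -> total=7
Click 3 (2,3) count=1: revealed 1 new [(2,3)] -> total=8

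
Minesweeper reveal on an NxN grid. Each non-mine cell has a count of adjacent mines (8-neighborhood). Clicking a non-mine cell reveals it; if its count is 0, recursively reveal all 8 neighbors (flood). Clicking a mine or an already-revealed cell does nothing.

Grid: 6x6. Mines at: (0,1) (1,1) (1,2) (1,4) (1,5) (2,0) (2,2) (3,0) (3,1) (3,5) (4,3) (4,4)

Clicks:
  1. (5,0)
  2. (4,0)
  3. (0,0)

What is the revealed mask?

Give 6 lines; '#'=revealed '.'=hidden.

Click 1 (5,0) count=0: revealed 6 new [(4,0) (4,1) (4,2) (5,0) (5,1) (5,2)] -> total=6
Click 2 (4,0) count=2: revealed 0 new [(none)] -> total=6
Click 3 (0,0) count=2: revealed 1 new [(0,0)] -> total=7

Answer: #.....
......
......
......
###...
###...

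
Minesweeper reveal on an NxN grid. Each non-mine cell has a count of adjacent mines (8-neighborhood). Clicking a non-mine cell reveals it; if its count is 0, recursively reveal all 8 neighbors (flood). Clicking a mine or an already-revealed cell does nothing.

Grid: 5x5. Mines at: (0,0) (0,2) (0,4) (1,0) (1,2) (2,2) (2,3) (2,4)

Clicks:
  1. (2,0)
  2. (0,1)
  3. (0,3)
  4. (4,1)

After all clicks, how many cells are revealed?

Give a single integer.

Click 1 (2,0) count=1: revealed 1 new [(2,0)] -> total=1
Click 2 (0,1) count=4: revealed 1 new [(0,1)] -> total=2
Click 3 (0,3) count=3: revealed 1 new [(0,3)] -> total=3
Click 4 (4,1) count=0: revealed 11 new [(2,1) (3,0) (3,1) (3,2) (3,3) (3,4) (4,0) (4,1) (4,2) (4,3) (4,4)] -> total=14

Answer: 14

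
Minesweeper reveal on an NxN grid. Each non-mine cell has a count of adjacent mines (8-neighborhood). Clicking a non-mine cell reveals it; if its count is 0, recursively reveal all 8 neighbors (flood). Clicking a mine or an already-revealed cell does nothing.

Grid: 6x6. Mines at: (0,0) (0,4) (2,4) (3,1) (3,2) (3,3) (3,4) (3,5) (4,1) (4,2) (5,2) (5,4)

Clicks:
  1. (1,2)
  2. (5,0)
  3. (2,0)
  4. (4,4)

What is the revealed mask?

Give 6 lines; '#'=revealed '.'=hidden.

Click 1 (1,2) count=0: revealed 9 new [(0,1) (0,2) (0,3) (1,1) (1,2) (1,3) (2,1) (2,2) (2,3)] -> total=9
Click 2 (5,0) count=1: revealed 1 new [(5,0)] -> total=10
Click 3 (2,0) count=1: revealed 1 new [(2,0)] -> total=11
Click 4 (4,4) count=4: revealed 1 new [(4,4)] -> total=12

Answer: .###..
.###..
####..
......
....#.
#.....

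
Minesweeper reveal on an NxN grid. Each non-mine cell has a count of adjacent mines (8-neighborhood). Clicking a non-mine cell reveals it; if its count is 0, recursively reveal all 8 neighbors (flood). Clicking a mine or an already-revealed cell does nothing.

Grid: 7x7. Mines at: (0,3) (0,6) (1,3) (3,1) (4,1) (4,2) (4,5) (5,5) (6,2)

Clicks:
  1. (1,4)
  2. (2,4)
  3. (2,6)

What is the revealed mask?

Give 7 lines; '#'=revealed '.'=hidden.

Click 1 (1,4) count=2: revealed 1 new [(1,4)] -> total=1
Click 2 (2,4) count=1: revealed 1 new [(2,4)] -> total=2
Click 3 (2,6) count=0: revealed 7 new [(1,5) (1,6) (2,5) (2,6) (3,4) (3,5) (3,6)] -> total=9

Answer: .......
....###
....###
....###
.......
.......
.......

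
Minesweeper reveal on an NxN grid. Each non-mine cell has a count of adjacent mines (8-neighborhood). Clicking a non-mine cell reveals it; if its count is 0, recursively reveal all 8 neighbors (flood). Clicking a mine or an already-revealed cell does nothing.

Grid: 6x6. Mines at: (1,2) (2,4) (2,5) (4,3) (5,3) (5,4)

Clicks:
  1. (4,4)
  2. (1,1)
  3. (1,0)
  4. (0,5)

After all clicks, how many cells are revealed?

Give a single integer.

Click 1 (4,4) count=3: revealed 1 new [(4,4)] -> total=1
Click 2 (1,1) count=1: revealed 1 new [(1,1)] -> total=2
Click 3 (1,0) count=0: revealed 15 new [(0,0) (0,1) (1,0) (2,0) (2,1) (2,2) (3,0) (3,1) (3,2) (4,0) (4,1) (4,2) (5,0) (5,1) (5,2)] -> total=17
Click 4 (0,5) count=0: revealed 6 new [(0,3) (0,4) (0,5) (1,3) (1,4) (1,5)] -> total=23

Answer: 23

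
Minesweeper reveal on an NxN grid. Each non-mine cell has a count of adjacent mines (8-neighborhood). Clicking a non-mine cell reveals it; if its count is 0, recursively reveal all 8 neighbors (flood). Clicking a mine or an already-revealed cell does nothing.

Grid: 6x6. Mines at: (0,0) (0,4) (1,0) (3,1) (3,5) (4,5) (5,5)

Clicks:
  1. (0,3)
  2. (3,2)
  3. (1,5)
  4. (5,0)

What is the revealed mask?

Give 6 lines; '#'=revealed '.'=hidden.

Click 1 (0,3) count=1: revealed 1 new [(0,3)] -> total=1
Click 2 (3,2) count=1: revealed 1 new [(3,2)] -> total=2
Click 3 (1,5) count=1: revealed 1 new [(1,5)] -> total=3
Click 4 (5,0) count=0: revealed 22 new [(0,1) (0,2) (1,1) (1,2) (1,3) (1,4) (2,1) (2,2) (2,3) (2,4) (3,3) (3,4) (4,0) (4,1) (4,2) (4,3) (4,4) (5,0) (5,1) (5,2) (5,3) (5,4)] -> total=25

Answer: .###..
.#####
.####.
..###.
#####.
#####.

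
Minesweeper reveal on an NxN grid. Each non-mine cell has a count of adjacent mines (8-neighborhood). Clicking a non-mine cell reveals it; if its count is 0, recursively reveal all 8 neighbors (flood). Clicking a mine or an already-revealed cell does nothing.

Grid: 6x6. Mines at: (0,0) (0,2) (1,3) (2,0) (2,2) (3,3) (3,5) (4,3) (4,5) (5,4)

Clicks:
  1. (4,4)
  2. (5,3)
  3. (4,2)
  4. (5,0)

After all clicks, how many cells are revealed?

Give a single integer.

Answer: 11

Derivation:
Click 1 (4,4) count=5: revealed 1 new [(4,4)] -> total=1
Click 2 (5,3) count=2: revealed 1 new [(5,3)] -> total=2
Click 3 (4,2) count=2: revealed 1 new [(4,2)] -> total=3
Click 4 (5,0) count=0: revealed 8 new [(3,0) (3,1) (3,2) (4,0) (4,1) (5,0) (5,1) (5,2)] -> total=11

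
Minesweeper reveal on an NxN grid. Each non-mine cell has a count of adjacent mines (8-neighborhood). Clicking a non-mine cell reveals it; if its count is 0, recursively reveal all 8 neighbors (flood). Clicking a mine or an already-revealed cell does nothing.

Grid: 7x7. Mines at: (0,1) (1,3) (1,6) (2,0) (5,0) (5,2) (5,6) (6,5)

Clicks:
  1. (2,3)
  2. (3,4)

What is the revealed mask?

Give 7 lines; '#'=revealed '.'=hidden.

Click 1 (2,3) count=1: revealed 1 new [(2,3)] -> total=1
Click 2 (3,4) count=0: revealed 20 new [(2,1) (2,2) (2,4) (2,5) (2,6) (3,1) (3,2) (3,3) (3,4) (3,5) (3,6) (4,1) (4,2) (4,3) (4,4) (4,5) (4,6) (5,3) (5,4) (5,5)] -> total=21

Answer: .......
.......
.######
.######
.######
...###.
.......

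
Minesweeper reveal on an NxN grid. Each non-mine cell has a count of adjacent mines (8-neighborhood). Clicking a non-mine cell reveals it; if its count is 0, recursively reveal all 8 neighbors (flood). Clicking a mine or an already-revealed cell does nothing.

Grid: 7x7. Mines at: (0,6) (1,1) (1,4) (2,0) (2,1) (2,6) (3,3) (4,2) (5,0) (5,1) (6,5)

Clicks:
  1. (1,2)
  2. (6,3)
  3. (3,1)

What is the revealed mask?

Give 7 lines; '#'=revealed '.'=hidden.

Click 1 (1,2) count=2: revealed 1 new [(1,2)] -> total=1
Click 2 (6,3) count=0: revealed 6 new [(5,2) (5,3) (5,4) (6,2) (6,3) (6,4)] -> total=7
Click 3 (3,1) count=3: revealed 1 new [(3,1)] -> total=8

Answer: .......
..#....
.......
.#.....
.......
..###..
..###..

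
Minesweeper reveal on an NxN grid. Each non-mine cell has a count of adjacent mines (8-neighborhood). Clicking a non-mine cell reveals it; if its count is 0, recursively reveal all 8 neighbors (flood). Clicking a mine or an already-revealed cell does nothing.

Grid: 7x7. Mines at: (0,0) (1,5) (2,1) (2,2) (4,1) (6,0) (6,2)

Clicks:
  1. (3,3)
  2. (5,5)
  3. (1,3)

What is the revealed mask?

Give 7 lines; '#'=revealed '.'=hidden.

Click 1 (3,3) count=1: revealed 1 new [(3,3)] -> total=1
Click 2 (5,5) count=0: revealed 22 new [(2,3) (2,4) (2,5) (2,6) (3,2) (3,4) (3,5) (3,6) (4,2) (4,3) (4,4) (4,5) (4,6) (5,2) (5,3) (5,4) (5,5) (5,6) (6,3) (6,4) (6,5) (6,6)] -> total=23
Click 3 (1,3) count=1: revealed 1 new [(1,3)] -> total=24

Answer: .......
...#...
...####
..#####
..#####
..#####
...####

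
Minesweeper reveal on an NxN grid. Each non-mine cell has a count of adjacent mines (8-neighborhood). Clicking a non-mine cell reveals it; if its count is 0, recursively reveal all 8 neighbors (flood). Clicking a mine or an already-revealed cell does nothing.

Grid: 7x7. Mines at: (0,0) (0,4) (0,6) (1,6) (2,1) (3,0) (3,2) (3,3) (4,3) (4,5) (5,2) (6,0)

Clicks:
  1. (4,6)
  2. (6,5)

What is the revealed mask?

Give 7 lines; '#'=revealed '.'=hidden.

Answer: .......
.......
.......
.......
......#
...####
...####

Derivation:
Click 1 (4,6) count=1: revealed 1 new [(4,6)] -> total=1
Click 2 (6,5) count=0: revealed 8 new [(5,3) (5,4) (5,5) (5,6) (6,3) (6,4) (6,5) (6,6)] -> total=9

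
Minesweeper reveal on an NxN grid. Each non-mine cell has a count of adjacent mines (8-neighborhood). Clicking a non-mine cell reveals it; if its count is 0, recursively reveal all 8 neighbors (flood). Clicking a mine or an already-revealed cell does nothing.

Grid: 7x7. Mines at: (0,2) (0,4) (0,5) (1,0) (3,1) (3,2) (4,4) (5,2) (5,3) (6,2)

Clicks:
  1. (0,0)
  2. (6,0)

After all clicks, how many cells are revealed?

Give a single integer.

Click 1 (0,0) count=1: revealed 1 new [(0,0)] -> total=1
Click 2 (6,0) count=0: revealed 6 new [(4,0) (4,1) (5,0) (5,1) (6,0) (6,1)] -> total=7

Answer: 7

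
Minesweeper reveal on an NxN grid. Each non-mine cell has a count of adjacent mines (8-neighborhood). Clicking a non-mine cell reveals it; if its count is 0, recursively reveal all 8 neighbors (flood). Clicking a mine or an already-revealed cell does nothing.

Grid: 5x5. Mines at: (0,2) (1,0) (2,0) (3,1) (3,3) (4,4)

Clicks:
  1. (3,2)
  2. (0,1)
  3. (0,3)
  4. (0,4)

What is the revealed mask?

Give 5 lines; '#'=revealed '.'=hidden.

Answer: .#.##
...##
...##
..#..
.....

Derivation:
Click 1 (3,2) count=2: revealed 1 new [(3,2)] -> total=1
Click 2 (0,1) count=2: revealed 1 new [(0,1)] -> total=2
Click 3 (0,3) count=1: revealed 1 new [(0,3)] -> total=3
Click 4 (0,4) count=0: revealed 5 new [(0,4) (1,3) (1,4) (2,3) (2,4)] -> total=8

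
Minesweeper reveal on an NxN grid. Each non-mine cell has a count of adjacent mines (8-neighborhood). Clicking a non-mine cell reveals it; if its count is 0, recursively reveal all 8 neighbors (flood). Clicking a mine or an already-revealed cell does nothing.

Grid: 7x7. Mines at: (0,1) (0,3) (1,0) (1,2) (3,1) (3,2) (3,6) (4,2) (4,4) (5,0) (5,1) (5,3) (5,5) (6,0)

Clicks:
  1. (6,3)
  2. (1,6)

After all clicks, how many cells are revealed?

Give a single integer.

Click 1 (6,3) count=1: revealed 1 new [(6,3)] -> total=1
Click 2 (1,6) count=0: revealed 14 new [(0,4) (0,5) (0,6) (1,3) (1,4) (1,5) (1,6) (2,3) (2,4) (2,5) (2,6) (3,3) (3,4) (3,5)] -> total=15

Answer: 15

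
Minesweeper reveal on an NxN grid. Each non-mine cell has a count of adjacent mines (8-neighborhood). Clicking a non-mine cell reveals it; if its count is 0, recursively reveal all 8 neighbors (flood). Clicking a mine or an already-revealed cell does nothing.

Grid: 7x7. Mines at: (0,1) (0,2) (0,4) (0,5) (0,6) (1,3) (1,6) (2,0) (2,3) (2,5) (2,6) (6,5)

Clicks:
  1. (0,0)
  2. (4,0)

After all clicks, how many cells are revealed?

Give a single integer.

Click 1 (0,0) count=1: revealed 1 new [(0,0)] -> total=1
Click 2 (4,0) count=0: revealed 26 new [(3,0) (3,1) (3,2) (3,3) (3,4) (3,5) (3,6) (4,0) (4,1) (4,2) (4,3) (4,4) (4,5) (4,6) (5,0) (5,1) (5,2) (5,3) (5,4) (5,5) (5,6) (6,0) (6,1) (6,2) (6,3) (6,4)] -> total=27

Answer: 27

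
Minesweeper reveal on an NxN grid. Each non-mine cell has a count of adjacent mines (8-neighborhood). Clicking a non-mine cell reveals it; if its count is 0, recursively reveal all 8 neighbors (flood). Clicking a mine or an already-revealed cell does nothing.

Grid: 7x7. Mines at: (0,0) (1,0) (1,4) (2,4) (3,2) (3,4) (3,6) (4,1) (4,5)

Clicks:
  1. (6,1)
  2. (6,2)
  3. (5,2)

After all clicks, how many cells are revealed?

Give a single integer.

Click 1 (6,1) count=0: revealed 17 new [(4,2) (4,3) (4,4) (5,0) (5,1) (5,2) (5,3) (5,4) (5,5) (5,6) (6,0) (6,1) (6,2) (6,3) (6,4) (6,5) (6,6)] -> total=17
Click 2 (6,2) count=0: revealed 0 new [(none)] -> total=17
Click 3 (5,2) count=1: revealed 0 new [(none)] -> total=17

Answer: 17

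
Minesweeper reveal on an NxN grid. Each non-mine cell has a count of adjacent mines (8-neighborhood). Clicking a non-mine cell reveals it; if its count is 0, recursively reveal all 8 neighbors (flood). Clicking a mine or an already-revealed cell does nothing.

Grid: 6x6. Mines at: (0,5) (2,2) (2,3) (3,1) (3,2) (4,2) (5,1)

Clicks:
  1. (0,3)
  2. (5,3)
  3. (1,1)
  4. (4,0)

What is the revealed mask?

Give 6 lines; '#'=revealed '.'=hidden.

Answer: #####.
#####.
##....
......
#.....
...#..

Derivation:
Click 1 (0,3) count=0: revealed 12 new [(0,0) (0,1) (0,2) (0,3) (0,4) (1,0) (1,1) (1,2) (1,3) (1,4) (2,0) (2,1)] -> total=12
Click 2 (5,3) count=1: revealed 1 new [(5,3)] -> total=13
Click 3 (1,1) count=1: revealed 0 new [(none)] -> total=13
Click 4 (4,0) count=2: revealed 1 new [(4,0)] -> total=14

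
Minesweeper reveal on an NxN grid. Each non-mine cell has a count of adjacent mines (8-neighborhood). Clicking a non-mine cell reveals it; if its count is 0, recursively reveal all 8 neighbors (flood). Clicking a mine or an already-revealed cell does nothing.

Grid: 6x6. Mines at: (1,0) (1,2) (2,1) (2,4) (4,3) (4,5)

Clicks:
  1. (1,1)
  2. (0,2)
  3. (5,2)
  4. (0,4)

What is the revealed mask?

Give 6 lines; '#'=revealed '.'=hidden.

Answer: ..####
.#.###
......
......
......
..#...

Derivation:
Click 1 (1,1) count=3: revealed 1 new [(1,1)] -> total=1
Click 2 (0,2) count=1: revealed 1 new [(0,2)] -> total=2
Click 3 (5,2) count=1: revealed 1 new [(5,2)] -> total=3
Click 4 (0,4) count=0: revealed 6 new [(0,3) (0,4) (0,5) (1,3) (1,4) (1,5)] -> total=9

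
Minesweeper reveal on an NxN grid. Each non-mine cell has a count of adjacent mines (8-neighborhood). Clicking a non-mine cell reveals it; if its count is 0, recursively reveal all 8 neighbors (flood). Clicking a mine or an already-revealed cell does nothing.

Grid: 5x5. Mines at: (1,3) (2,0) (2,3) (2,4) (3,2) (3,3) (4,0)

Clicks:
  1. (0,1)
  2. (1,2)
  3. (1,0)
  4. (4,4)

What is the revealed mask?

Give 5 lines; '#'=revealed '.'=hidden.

Click 1 (0,1) count=0: revealed 6 new [(0,0) (0,1) (0,2) (1,0) (1,1) (1,2)] -> total=6
Click 2 (1,2) count=2: revealed 0 new [(none)] -> total=6
Click 3 (1,0) count=1: revealed 0 new [(none)] -> total=6
Click 4 (4,4) count=1: revealed 1 new [(4,4)] -> total=7

Answer: ###..
###..
.....
.....
....#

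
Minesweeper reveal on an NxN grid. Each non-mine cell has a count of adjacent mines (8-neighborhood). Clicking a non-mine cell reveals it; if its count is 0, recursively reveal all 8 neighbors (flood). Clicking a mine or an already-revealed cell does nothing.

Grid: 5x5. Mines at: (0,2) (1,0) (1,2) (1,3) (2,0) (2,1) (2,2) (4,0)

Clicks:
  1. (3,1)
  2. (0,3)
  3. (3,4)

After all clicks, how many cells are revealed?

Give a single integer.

Click 1 (3,1) count=4: revealed 1 new [(3,1)] -> total=1
Click 2 (0,3) count=3: revealed 1 new [(0,3)] -> total=2
Click 3 (3,4) count=0: revealed 9 new [(2,3) (2,4) (3,2) (3,3) (3,4) (4,1) (4,2) (4,3) (4,4)] -> total=11

Answer: 11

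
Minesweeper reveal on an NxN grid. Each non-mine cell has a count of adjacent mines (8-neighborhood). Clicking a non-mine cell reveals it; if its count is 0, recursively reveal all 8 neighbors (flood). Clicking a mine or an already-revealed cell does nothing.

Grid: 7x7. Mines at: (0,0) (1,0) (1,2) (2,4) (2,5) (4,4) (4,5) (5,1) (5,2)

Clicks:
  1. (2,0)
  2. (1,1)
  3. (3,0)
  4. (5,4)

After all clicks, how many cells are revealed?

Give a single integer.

Click 1 (2,0) count=1: revealed 1 new [(2,0)] -> total=1
Click 2 (1,1) count=3: revealed 1 new [(1,1)] -> total=2
Click 3 (3,0) count=0: revealed 11 new [(2,1) (2,2) (2,3) (3,0) (3,1) (3,2) (3,3) (4,0) (4,1) (4,2) (4,3)] -> total=13
Click 4 (5,4) count=2: revealed 1 new [(5,4)] -> total=14

Answer: 14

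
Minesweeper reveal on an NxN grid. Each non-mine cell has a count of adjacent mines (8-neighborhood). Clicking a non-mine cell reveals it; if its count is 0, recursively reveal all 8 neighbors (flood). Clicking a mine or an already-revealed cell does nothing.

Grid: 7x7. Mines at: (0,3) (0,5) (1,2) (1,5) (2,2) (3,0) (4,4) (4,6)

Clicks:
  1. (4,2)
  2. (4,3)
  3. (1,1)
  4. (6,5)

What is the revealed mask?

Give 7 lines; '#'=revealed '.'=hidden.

Answer: .......
.#.....
.......
.###...
####...
#######
#######

Derivation:
Click 1 (4,2) count=0: revealed 21 new [(3,1) (3,2) (3,3) (4,0) (4,1) (4,2) (4,3) (5,0) (5,1) (5,2) (5,3) (5,4) (5,5) (5,6) (6,0) (6,1) (6,2) (6,3) (6,4) (6,5) (6,6)] -> total=21
Click 2 (4,3) count=1: revealed 0 new [(none)] -> total=21
Click 3 (1,1) count=2: revealed 1 new [(1,1)] -> total=22
Click 4 (6,5) count=0: revealed 0 new [(none)] -> total=22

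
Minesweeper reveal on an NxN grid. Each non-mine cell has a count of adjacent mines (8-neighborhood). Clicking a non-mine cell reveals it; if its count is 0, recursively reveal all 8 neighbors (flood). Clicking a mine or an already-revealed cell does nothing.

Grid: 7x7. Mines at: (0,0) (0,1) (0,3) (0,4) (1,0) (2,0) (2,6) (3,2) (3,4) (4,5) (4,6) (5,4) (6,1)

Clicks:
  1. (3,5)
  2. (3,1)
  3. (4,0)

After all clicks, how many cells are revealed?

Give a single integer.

Answer: 7

Derivation:
Click 1 (3,5) count=4: revealed 1 new [(3,5)] -> total=1
Click 2 (3,1) count=2: revealed 1 new [(3,1)] -> total=2
Click 3 (4,0) count=0: revealed 5 new [(3,0) (4,0) (4,1) (5,0) (5,1)] -> total=7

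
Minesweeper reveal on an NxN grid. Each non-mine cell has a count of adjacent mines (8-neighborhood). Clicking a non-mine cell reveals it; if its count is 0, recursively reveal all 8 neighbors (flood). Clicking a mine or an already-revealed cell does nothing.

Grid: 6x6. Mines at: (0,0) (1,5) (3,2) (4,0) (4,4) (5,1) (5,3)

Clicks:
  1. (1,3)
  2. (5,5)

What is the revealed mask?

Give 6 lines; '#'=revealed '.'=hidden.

Answer: .####.
.####.
.####.
......
......
.....#

Derivation:
Click 1 (1,3) count=0: revealed 12 new [(0,1) (0,2) (0,3) (0,4) (1,1) (1,2) (1,3) (1,4) (2,1) (2,2) (2,3) (2,4)] -> total=12
Click 2 (5,5) count=1: revealed 1 new [(5,5)] -> total=13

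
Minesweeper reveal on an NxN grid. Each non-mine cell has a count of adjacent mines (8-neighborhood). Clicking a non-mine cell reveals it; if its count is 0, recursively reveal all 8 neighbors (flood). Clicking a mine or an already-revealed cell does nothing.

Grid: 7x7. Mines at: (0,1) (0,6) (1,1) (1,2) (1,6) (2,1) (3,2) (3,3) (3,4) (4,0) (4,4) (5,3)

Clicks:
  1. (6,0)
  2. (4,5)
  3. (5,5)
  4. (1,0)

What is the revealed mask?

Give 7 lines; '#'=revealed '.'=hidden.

Answer: .......
#......
.......
.......
.....#.
###..#.
###....

Derivation:
Click 1 (6,0) count=0: revealed 6 new [(5,0) (5,1) (5,2) (6,0) (6,1) (6,2)] -> total=6
Click 2 (4,5) count=2: revealed 1 new [(4,5)] -> total=7
Click 3 (5,5) count=1: revealed 1 new [(5,5)] -> total=8
Click 4 (1,0) count=3: revealed 1 new [(1,0)] -> total=9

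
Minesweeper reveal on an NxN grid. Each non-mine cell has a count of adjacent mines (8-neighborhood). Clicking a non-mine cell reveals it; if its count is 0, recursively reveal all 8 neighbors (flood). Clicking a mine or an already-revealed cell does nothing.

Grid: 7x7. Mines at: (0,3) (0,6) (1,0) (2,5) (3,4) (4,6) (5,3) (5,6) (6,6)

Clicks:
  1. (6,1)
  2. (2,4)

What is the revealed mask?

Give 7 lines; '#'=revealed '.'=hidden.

Click 1 (6,1) count=0: revealed 21 new [(1,1) (1,2) (1,3) (2,0) (2,1) (2,2) (2,3) (3,0) (3,1) (3,2) (3,3) (4,0) (4,1) (4,2) (4,3) (5,0) (5,1) (5,2) (6,0) (6,1) (6,2)] -> total=21
Click 2 (2,4) count=2: revealed 1 new [(2,4)] -> total=22

Answer: .......
.###...
#####..
####...
####...
###....
###....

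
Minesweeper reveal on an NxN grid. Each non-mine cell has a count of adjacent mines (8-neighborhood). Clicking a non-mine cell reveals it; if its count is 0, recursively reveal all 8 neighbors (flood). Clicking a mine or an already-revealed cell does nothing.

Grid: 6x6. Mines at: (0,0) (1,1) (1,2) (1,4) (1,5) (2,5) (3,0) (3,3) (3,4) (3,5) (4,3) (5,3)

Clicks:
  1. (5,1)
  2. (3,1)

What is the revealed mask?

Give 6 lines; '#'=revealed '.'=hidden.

Answer: ......
......
......
.#....
###...
###...

Derivation:
Click 1 (5,1) count=0: revealed 6 new [(4,0) (4,1) (4,2) (5,0) (5,1) (5,2)] -> total=6
Click 2 (3,1) count=1: revealed 1 new [(3,1)] -> total=7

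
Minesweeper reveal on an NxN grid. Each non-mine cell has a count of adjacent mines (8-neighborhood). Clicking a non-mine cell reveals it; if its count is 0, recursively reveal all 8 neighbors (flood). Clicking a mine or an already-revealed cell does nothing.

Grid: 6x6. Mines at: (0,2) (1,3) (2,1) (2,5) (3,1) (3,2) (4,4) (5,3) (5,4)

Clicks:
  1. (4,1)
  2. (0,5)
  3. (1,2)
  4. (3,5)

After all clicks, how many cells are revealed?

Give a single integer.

Click 1 (4,1) count=2: revealed 1 new [(4,1)] -> total=1
Click 2 (0,5) count=0: revealed 4 new [(0,4) (0,5) (1,4) (1,5)] -> total=5
Click 3 (1,2) count=3: revealed 1 new [(1,2)] -> total=6
Click 4 (3,5) count=2: revealed 1 new [(3,5)] -> total=7

Answer: 7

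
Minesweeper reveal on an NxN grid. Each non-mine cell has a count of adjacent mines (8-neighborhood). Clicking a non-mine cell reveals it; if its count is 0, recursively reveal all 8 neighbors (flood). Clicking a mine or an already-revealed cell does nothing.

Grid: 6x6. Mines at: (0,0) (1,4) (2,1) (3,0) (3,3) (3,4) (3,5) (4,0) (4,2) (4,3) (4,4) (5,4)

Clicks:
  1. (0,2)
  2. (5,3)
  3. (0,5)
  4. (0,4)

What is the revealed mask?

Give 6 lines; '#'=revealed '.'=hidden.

Answer: .#####
.###..
......
......
......
...#..

Derivation:
Click 1 (0,2) count=0: revealed 6 new [(0,1) (0,2) (0,3) (1,1) (1,2) (1,3)] -> total=6
Click 2 (5,3) count=4: revealed 1 new [(5,3)] -> total=7
Click 3 (0,5) count=1: revealed 1 new [(0,5)] -> total=8
Click 4 (0,4) count=1: revealed 1 new [(0,4)] -> total=9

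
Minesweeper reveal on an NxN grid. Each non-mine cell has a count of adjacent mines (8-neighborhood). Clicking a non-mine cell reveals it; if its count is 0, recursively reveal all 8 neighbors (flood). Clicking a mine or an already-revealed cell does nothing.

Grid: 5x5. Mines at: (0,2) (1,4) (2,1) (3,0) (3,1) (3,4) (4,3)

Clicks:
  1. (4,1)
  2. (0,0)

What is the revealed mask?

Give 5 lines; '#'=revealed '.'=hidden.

Answer: ##...
##...
.....
.....
.#...

Derivation:
Click 1 (4,1) count=2: revealed 1 new [(4,1)] -> total=1
Click 2 (0,0) count=0: revealed 4 new [(0,0) (0,1) (1,0) (1,1)] -> total=5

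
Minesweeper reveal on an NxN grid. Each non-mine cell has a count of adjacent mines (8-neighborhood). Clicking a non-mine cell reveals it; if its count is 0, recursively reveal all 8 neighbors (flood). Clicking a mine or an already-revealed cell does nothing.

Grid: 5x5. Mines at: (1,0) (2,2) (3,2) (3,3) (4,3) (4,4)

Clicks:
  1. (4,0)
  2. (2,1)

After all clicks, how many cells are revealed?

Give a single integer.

Answer: 6

Derivation:
Click 1 (4,0) count=0: revealed 6 new [(2,0) (2,1) (3,0) (3,1) (4,0) (4,1)] -> total=6
Click 2 (2,1) count=3: revealed 0 new [(none)] -> total=6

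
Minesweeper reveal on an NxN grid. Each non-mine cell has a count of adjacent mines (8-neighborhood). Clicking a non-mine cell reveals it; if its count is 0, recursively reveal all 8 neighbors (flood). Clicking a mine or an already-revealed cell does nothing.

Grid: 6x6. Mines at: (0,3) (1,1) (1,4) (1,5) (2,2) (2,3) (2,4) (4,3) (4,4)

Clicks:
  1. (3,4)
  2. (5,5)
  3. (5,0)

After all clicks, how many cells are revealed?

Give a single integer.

Click 1 (3,4) count=4: revealed 1 new [(3,4)] -> total=1
Click 2 (5,5) count=1: revealed 1 new [(5,5)] -> total=2
Click 3 (5,0) count=0: revealed 11 new [(2,0) (2,1) (3,0) (3,1) (3,2) (4,0) (4,1) (4,2) (5,0) (5,1) (5,2)] -> total=13

Answer: 13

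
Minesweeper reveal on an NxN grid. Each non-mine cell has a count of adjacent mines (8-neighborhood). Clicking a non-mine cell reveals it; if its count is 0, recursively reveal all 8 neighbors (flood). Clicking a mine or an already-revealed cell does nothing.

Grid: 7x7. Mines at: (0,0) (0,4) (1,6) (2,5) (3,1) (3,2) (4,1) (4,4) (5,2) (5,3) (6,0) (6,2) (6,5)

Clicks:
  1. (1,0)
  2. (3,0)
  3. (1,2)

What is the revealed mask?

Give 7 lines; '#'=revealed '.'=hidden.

Click 1 (1,0) count=1: revealed 1 new [(1,0)] -> total=1
Click 2 (3,0) count=2: revealed 1 new [(3,0)] -> total=2
Click 3 (1,2) count=0: revealed 9 new [(0,1) (0,2) (0,3) (1,1) (1,2) (1,3) (2,1) (2,2) (2,3)] -> total=11

Answer: .###...
####...
.###...
#......
.......
.......
.......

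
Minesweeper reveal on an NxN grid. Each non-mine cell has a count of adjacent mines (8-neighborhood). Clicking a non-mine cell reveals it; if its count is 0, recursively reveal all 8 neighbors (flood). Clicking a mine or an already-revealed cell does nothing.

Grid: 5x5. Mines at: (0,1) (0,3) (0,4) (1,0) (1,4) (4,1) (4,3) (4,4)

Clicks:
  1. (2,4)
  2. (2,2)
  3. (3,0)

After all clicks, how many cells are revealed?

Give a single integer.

Click 1 (2,4) count=1: revealed 1 new [(2,4)] -> total=1
Click 2 (2,2) count=0: revealed 9 new [(1,1) (1,2) (1,3) (2,1) (2,2) (2,3) (3,1) (3,2) (3,3)] -> total=10
Click 3 (3,0) count=1: revealed 1 new [(3,0)] -> total=11

Answer: 11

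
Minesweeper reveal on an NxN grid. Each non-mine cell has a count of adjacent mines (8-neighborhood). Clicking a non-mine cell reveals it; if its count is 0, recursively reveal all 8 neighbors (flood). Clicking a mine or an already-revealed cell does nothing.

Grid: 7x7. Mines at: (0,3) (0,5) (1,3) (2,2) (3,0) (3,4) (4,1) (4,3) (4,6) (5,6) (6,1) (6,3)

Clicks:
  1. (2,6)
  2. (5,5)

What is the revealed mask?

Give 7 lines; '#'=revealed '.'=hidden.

Click 1 (2,6) count=0: revealed 6 new [(1,5) (1,6) (2,5) (2,6) (3,5) (3,6)] -> total=6
Click 2 (5,5) count=2: revealed 1 new [(5,5)] -> total=7

Answer: .......
.....##
.....##
.....##
.......
.....#.
.......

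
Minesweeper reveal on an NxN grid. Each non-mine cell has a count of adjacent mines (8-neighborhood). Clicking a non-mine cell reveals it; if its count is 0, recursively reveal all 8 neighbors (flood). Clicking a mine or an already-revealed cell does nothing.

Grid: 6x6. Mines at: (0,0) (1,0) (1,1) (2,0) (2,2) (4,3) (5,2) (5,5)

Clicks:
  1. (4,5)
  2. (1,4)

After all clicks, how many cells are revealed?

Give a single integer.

Click 1 (4,5) count=1: revealed 1 new [(4,5)] -> total=1
Click 2 (1,4) count=0: revealed 15 new [(0,2) (0,3) (0,4) (0,5) (1,2) (1,3) (1,4) (1,5) (2,3) (2,4) (2,5) (3,3) (3,4) (3,5) (4,4)] -> total=16

Answer: 16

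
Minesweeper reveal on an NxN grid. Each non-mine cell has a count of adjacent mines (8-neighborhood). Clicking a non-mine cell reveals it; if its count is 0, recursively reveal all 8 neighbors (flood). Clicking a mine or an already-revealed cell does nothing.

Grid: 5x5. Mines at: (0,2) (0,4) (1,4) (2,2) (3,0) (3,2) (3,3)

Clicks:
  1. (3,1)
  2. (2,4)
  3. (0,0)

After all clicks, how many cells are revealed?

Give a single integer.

Answer: 8

Derivation:
Click 1 (3,1) count=3: revealed 1 new [(3,1)] -> total=1
Click 2 (2,4) count=2: revealed 1 new [(2,4)] -> total=2
Click 3 (0,0) count=0: revealed 6 new [(0,0) (0,1) (1,0) (1,1) (2,0) (2,1)] -> total=8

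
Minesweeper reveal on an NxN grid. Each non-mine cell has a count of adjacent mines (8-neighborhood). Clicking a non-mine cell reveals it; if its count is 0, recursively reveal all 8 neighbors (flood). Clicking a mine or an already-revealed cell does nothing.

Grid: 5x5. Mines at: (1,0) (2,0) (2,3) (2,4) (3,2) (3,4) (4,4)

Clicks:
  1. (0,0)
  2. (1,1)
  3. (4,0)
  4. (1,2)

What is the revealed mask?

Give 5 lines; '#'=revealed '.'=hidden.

Click 1 (0,0) count=1: revealed 1 new [(0,0)] -> total=1
Click 2 (1,1) count=2: revealed 1 new [(1,1)] -> total=2
Click 3 (4,0) count=0: revealed 4 new [(3,0) (3,1) (4,0) (4,1)] -> total=6
Click 4 (1,2) count=1: revealed 1 new [(1,2)] -> total=7

Answer: #....
.##..
.....
##...
##...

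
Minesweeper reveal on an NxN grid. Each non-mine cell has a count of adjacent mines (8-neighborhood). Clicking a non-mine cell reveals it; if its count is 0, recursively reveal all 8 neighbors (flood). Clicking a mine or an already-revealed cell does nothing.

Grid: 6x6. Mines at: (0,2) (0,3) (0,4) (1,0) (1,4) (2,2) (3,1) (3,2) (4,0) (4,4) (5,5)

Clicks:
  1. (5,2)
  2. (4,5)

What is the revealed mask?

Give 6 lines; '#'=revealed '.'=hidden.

Answer: ......
......
......
......
.###.#
.###..

Derivation:
Click 1 (5,2) count=0: revealed 6 new [(4,1) (4,2) (4,3) (5,1) (5,2) (5,3)] -> total=6
Click 2 (4,5) count=2: revealed 1 new [(4,5)] -> total=7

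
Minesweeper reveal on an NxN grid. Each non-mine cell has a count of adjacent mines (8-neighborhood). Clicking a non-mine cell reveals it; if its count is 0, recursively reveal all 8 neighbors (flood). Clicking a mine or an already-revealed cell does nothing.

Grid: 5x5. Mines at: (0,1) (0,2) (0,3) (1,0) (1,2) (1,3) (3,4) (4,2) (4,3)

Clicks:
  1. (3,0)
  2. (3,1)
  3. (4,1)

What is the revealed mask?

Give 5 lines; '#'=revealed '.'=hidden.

Click 1 (3,0) count=0: revealed 6 new [(2,0) (2,1) (3,0) (3,1) (4,0) (4,1)] -> total=6
Click 2 (3,1) count=1: revealed 0 new [(none)] -> total=6
Click 3 (4,1) count=1: revealed 0 new [(none)] -> total=6

Answer: .....
.....
##...
##...
##...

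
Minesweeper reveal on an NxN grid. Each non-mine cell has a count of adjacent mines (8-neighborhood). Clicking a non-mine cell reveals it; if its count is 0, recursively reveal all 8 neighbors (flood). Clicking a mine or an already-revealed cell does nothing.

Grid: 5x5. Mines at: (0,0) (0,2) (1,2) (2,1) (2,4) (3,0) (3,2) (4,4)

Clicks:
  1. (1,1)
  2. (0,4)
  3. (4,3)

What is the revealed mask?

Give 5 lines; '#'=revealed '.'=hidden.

Answer: ...##
.#.##
.....
.....
...#.

Derivation:
Click 1 (1,1) count=4: revealed 1 new [(1,1)] -> total=1
Click 2 (0,4) count=0: revealed 4 new [(0,3) (0,4) (1,3) (1,4)] -> total=5
Click 3 (4,3) count=2: revealed 1 new [(4,3)] -> total=6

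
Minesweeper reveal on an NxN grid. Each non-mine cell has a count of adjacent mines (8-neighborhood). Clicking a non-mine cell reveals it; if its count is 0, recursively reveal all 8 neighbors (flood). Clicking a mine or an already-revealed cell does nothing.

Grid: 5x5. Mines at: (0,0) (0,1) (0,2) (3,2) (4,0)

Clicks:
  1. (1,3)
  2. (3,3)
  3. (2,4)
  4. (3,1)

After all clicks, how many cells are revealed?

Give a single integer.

Answer: 11

Derivation:
Click 1 (1,3) count=1: revealed 1 new [(1,3)] -> total=1
Click 2 (3,3) count=1: revealed 1 new [(3,3)] -> total=2
Click 3 (2,4) count=0: revealed 8 new [(0,3) (0,4) (1,4) (2,3) (2,4) (3,4) (4,3) (4,4)] -> total=10
Click 4 (3,1) count=2: revealed 1 new [(3,1)] -> total=11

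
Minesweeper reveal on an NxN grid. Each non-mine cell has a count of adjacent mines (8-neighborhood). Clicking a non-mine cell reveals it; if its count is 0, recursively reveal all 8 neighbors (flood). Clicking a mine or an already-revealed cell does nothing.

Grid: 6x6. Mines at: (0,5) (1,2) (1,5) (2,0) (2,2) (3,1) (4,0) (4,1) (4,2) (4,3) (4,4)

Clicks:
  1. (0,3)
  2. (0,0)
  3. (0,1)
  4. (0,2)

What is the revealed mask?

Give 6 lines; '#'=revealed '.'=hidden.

Click 1 (0,3) count=1: revealed 1 new [(0,3)] -> total=1
Click 2 (0,0) count=0: revealed 4 new [(0,0) (0,1) (1,0) (1,1)] -> total=5
Click 3 (0,1) count=1: revealed 0 new [(none)] -> total=5
Click 4 (0,2) count=1: revealed 1 new [(0,2)] -> total=6

Answer: ####..
##....
......
......
......
......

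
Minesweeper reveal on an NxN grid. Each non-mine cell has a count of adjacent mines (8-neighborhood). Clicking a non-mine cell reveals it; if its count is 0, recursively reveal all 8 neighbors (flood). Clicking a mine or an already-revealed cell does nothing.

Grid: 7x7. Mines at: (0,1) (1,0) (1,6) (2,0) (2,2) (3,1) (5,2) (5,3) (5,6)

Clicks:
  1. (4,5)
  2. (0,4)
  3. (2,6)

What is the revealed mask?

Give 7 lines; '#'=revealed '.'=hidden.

Click 1 (4,5) count=1: revealed 1 new [(4,5)] -> total=1
Click 2 (0,4) count=0: revealed 19 new [(0,2) (0,3) (0,4) (0,5) (1,2) (1,3) (1,4) (1,5) (2,3) (2,4) (2,5) (2,6) (3,3) (3,4) (3,5) (3,6) (4,3) (4,4) (4,6)] -> total=20
Click 3 (2,6) count=1: revealed 0 new [(none)] -> total=20

Answer: ..####.
..####.
...####
...####
...####
.......
.......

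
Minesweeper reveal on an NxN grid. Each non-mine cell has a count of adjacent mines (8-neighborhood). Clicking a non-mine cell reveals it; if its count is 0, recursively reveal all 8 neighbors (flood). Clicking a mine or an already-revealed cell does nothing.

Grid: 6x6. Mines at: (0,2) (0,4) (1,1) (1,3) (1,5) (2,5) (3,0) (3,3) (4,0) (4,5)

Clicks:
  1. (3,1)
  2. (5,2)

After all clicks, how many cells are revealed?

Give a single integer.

Click 1 (3,1) count=2: revealed 1 new [(3,1)] -> total=1
Click 2 (5,2) count=0: revealed 8 new [(4,1) (4,2) (4,3) (4,4) (5,1) (5,2) (5,3) (5,4)] -> total=9

Answer: 9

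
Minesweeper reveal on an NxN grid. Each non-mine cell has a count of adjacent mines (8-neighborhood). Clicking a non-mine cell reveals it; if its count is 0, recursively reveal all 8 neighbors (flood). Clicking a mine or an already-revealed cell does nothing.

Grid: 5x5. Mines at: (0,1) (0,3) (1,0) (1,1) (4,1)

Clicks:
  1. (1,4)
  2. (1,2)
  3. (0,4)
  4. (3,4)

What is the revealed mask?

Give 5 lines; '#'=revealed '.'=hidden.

Click 1 (1,4) count=1: revealed 1 new [(1,4)] -> total=1
Click 2 (1,2) count=3: revealed 1 new [(1,2)] -> total=2
Click 3 (0,4) count=1: revealed 1 new [(0,4)] -> total=3
Click 4 (3,4) count=0: revealed 10 new [(1,3) (2,2) (2,3) (2,4) (3,2) (3,3) (3,4) (4,2) (4,3) (4,4)] -> total=13

Answer: ....#
..###
..###
..###
..###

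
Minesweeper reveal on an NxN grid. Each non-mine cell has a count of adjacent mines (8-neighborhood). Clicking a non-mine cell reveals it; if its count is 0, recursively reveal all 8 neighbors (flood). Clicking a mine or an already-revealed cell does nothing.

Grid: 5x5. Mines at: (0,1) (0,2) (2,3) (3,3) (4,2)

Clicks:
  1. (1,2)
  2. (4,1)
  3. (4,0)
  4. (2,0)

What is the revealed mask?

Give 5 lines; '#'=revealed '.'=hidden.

Click 1 (1,2) count=3: revealed 1 new [(1,2)] -> total=1
Click 2 (4,1) count=1: revealed 1 new [(4,1)] -> total=2
Click 3 (4,0) count=0: revealed 9 new [(1,0) (1,1) (2,0) (2,1) (2,2) (3,0) (3,1) (3,2) (4,0)] -> total=11
Click 4 (2,0) count=0: revealed 0 new [(none)] -> total=11

Answer: .....
###..
###..
###..
##...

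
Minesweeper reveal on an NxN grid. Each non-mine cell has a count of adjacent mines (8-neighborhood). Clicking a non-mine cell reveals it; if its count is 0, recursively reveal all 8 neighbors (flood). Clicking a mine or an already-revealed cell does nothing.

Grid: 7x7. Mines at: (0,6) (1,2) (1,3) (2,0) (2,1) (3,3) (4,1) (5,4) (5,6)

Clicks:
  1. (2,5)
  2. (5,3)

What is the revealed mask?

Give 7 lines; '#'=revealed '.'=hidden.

Answer: .......
....###
....###
....###
....###
...#...
.......

Derivation:
Click 1 (2,5) count=0: revealed 12 new [(1,4) (1,5) (1,6) (2,4) (2,5) (2,6) (3,4) (3,5) (3,6) (4,4) (4,5) (4,6)] -> total=12
Click 2 (5,3) count=1: revealed 1 new [(5,3)] -> total=13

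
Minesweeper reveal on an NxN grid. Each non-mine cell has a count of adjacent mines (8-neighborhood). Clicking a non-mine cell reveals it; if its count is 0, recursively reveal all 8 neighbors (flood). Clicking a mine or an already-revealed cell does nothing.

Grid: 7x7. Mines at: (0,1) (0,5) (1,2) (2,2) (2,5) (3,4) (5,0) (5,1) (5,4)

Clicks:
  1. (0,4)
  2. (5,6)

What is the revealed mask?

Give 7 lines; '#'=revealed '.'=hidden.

Click 1 (0,4) count=1: revealed 1 new [(0,4)] -> total=1
Click 2 (5,6) count=0: revealed 8 new [(3,5) (3,6) (4,5) (4,6) (5,5) (5,6) (6,5) (6,6)] -> total=9

Answer: ....#..
.......
.......
.....##
.....##
.....##
.....##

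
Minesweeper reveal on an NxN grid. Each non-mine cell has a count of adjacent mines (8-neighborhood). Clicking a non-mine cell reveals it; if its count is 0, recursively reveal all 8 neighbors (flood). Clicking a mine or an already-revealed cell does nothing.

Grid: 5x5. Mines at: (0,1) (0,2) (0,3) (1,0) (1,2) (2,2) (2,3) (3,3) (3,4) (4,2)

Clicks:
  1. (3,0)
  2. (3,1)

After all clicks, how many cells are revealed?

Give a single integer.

Answer: 6

Derivation:
Click 1 (3,0) count=0: revealed 6 new [(2,0) (2,1) (3,0) (3,1) (4,0) (4,1)] -> total=6
Click 2 (3,1) count=2: revealed 0 new [(none)] -> total=6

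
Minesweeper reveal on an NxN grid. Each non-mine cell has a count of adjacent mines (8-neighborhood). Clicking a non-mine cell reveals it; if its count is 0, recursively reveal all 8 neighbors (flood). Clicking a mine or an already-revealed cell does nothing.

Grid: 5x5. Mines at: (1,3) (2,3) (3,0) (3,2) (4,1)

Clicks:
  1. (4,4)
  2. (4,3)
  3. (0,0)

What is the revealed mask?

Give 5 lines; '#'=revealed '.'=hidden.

Answer: ###..
###..
###..
...##
...##

Derivation:
Click 1 (4,4) count=0: revealed 4 new [(3,3) (3,4) (4,3) (4,4)] -> total=4
Click 2 (4,3) count=1: revealed 0 new [(none)] -> total=4
Click 3 (0,0) count=0: revealed 9 new [(0,0) (0,1) (0,2) (1,0) (1,1) (1,2) (2,0) (2,1) (2,2)] -> total=13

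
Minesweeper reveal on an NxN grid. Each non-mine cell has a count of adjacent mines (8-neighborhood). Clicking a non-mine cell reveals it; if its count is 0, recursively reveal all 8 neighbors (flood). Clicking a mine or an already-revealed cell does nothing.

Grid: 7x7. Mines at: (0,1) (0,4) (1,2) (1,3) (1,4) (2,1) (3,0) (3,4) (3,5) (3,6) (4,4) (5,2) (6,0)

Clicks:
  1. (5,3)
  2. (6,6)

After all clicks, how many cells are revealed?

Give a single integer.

Answer: 10

Derivation:
Click 1 (5,3) count=2: revealed 1 new [(5,3)] -> total=1
Click 2 (6,6) count=0: revealed 9 new [(4,5) (4,6) (5,4) (5,5) (5,6) (6,3) (6,4) (6,5) (6,6)] -> total=10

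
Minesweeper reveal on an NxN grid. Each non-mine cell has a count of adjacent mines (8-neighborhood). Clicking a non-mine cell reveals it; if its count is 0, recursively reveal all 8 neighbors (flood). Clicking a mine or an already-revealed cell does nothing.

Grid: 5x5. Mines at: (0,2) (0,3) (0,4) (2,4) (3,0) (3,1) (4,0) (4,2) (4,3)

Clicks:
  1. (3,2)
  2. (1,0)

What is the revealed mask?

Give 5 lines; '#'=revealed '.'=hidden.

Click 1 (3,2) count=3: revealed 1 new [(3,2)] -> total=1
Click 2 (1,0) count=0: revealed 6 new [(0,0) (0,1) (1,0) (1,1) (2,0) (2,1)] -> total=7

Answer: ##...
##...
##...
..#..
.....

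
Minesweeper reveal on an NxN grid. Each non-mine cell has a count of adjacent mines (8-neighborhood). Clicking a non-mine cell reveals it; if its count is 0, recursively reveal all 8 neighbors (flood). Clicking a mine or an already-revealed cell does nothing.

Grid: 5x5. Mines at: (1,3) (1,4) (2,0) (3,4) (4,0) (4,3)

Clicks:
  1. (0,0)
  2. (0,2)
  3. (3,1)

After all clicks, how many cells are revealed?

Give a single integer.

Answer: 7

Derivation:
Click 1 (0,0) count=0: revealed 6 new [(0,0) (0,1) (0,2) (1,0) (1,1) (1,2)] -> total=6
Click 2 (0,2) count=1: revealed 0 new [(none)] -> total=6
Click 3 (3,1) count=2: revealed 1 new [(3,1)] -> total=7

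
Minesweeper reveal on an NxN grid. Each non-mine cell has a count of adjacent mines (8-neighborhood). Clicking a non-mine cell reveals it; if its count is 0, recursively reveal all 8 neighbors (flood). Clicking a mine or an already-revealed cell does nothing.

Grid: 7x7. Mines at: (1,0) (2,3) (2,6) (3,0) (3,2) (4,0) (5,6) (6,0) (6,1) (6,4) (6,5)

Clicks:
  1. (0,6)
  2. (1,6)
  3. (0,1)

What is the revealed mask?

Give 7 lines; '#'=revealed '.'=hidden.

Click 1 (0,6) count=0: revealed 12 new [(0,1) (0,2) (0,3) (0,4) (0,5) (0,6) (1,1) (1,2) (1,3) (1,4) (1,5) (1,6)] -> total=12
Click 2 (1,6) count=1: revealed 0 new [(none)] -> total=12
Click 3 (0,1) count=1: revealed 0 new [(none)] -> total=12

Answer: .######
.######
.......
.......
.......
.......
.......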